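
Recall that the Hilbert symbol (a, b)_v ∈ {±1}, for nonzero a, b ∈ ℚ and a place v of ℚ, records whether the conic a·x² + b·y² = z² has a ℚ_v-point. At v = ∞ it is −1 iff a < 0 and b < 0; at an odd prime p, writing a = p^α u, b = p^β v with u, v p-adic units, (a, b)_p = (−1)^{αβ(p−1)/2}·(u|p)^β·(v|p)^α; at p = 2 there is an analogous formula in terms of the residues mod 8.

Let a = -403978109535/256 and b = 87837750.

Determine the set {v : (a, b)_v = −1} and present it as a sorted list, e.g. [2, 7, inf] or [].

(a, b) ≡ (-15015, 2310) mod (ℚ^×)²; places V = {2, 3, 5, 7, 11, 13, 19, ∞}.
(a,b)_13: α=3, u≡5; β=2, v≡10 (mod 13); (5|13)=-1, (10|13)=+1; sign (−1)^0·-1^2·+1^3 = +1.
(a,b)_7: α=3, u≡1; β=1, v≡1 (mod 7); (1|7)=+1, (1|7)=+1; sign (−1)^1·+1^1·+1^3 = -1.
(a,b)_∞: sgn(-15015)=−, sgn(2310)=+, so +1.
(a,b)_2: α=-8, β=1; u≡1, v≡3 (mod 8); ε(u)ε(v)=0·1, αω(v)=-8·1, βω(u)=1·0; sum ≡ 0  ⇒  +1.
(a,b)_11: α=1, u≡10; β=1, v≡9 (mod 11); (10|11)=-1, (9|11)=+1; sign (−1)^1·-1^1·+1^1 = +1.
(a,b)_3: α=3, u≡2; β=3, v≡2 (mod 3); (2|3)=-1, (2|3)=-1; sign (−1)^1·-1^3·-1^3 = -1.
(a,b)_5: α=1, u≡3; β=3, v≡2 (mod 5); (3|5)=-1, (2|5)=-1; sign (−1)^0·-1^3·-1^1 = +1.
(a,b)_19: α=2, u≡15; β=0, v≡9 (mod 19); (15|19)=-1, (9|19)=+1; sign (−1)^0·-1^0·+1^2 = +1.
|Ram(-15015, 2310)| = 2, even; anisotropic at {3, 7}.

[3, 7]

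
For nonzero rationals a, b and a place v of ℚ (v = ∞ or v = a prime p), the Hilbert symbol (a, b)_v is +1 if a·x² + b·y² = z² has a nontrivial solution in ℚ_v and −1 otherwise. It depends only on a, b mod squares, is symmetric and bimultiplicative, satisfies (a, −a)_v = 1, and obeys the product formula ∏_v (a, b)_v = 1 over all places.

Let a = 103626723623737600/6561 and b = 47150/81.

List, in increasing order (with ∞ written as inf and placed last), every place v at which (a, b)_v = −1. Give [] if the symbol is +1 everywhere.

[23, 31, 41, 43]

(a, b) ≡ (337249, 1886) mod (ℚ^×)²; places V = {2, 3, 5, 11, 13, 23, 31, 41, 43, ∞}.
(a,b)_3: α=-8, u≡1; β=-4, v≡2 (mod 3); (1|3)=+1, (2|3)=-1; sign (−1)^0·+1^-4·-1^-8 = +1.
(a,b)_41: α=2, u≡22; β=1, v≡39 (mod 41); (22|41)=-1, (39|41)=+1; sign (−1)^0·-1^1·+1^2 = -1.
(a,b)_31: α=1, u≡26; β=0, v≡13 (mod 31); (26|31)=-1, (13|31)=-1; sign (−1)^0·-1^0·-1^1 = -1.
(a,b)_13: α=4, u≡1; β=0, v≡4 (mod 13); (1|13)=+1, (4|13)=+1; sign (−1)^0·+1^0·+1^4 = +1.
(a,b)_∞: sgn(337249)=+, sgn(1886)=+, so +1.
(a,b)_11: α=1, u≡8; β=0, v≡1 (mod 11); (8|11)=-1, (1|11)=+1; sign (−1)^0·-1^0·+1^1 = +1.
(a,b)_5: α=2, u≡4; β=2, v≡1 (mod 5); (4|5)=+1, (1|5)=+1; sign (−1)^0·+1^2·+1^2 = +1.
(a,b)_2: α=8, β=1; u≡1, v≡7 (mod 8); ε(u)ε(v)=0·1, αω(v)=8·0, βω(u)=1·0; sum ≡ 0  ⇒  +1.
(a,b)_23: α=1, u≡18; β=1, v≡6 (mod 23); (18|23)=+1, (6|23)=+1; sign (−1)^1·+1^1·+1^1 = -1.
(a,b)_43: α=1, u≡23; β=0, v≡30 (mod 43); (23|43)=+1, (30|43)=-1; sign (−1)^0·+1^0·-1^1 = -1.
Ram(337249, 1886) = {23, 31, 41, 43}; no ℚ_23-point on the conic.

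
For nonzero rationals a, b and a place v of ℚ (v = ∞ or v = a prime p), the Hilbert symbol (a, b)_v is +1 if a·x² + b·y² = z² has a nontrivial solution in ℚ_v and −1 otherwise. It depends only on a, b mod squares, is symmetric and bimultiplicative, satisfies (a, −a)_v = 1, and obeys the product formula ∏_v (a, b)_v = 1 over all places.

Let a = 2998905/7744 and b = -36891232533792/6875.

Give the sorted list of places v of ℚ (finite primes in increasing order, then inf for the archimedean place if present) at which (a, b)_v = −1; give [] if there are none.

Mod squares: a ≡ 105, b ≡ -22. Check v ∈ {∞, 2, 3, 5, 7, 11, 13, 19, 23}.
v=19: a=19^0·(≡14), b=19^2·(≡7) mod 19; (14|19)=-1, (7|19)=+1; (−1)^{0·2·9}·(-1)^2·(+1)^0 = +1.
v=23: a=23^0·(≡6), b=23^2·(≡2) mod 23; (6|23)=+1, (2|23)=+1; (−1)^{0·2·11}·(+1)^2·(+1)^0 = +1.
v=7: a=7^1·(≡4), b=7^2·(≡6) mod 7; (4|7)=+1, (6|7)=-1; (−1)^{1·2·3}·(+1)^2·(-1)^1 = -1.
v=13: a=13^4·(≡3), b=13^2·(≡9) mod 13; (3|13)=+1, (9|13)=+1; (−1)^{4·2·6}·(+1)^2·(+1)^4 = +1.
v=2: v_2(a)=-6, v_2(b)=5; units ≡ 1, 5 (mod 8); ε·ε+αω+βω = 0·0+-6·1+5·0 ≡ 0  ⇒  (a,b)_2 = +1.
v=3: a=3^1·(≡2), b=3^6·(≡2) mod 3; (2|3)=-1, (2|3)=-1; (−1)^{1·6·1}·(-1)^6·(-1)^1 = -1.
v=∞: 105 > 0 and -22 < 0  ⇒  (a,b)_∞ = +1.
v=11: a=11^-2·(≡7), b=11^-1·(≡5) mod 11; (7|11)=-1, (5|11)=+1; (−1)^{-2·-1·5}·(-1)^-1·(+1)^-2 = -1.
v=5: a=5^1·(≡4), b=5^-4·(≡3) mod 5; (4|5)=+1, (3|5)=-1; (−1)^{1·-4·2}·(+1)^-4·(-1)^1 = -1.
Ram(105, -22) = {3, 5, 7, 11}; no ℚ_3-point on the conic.

[3, 5, 7, 11]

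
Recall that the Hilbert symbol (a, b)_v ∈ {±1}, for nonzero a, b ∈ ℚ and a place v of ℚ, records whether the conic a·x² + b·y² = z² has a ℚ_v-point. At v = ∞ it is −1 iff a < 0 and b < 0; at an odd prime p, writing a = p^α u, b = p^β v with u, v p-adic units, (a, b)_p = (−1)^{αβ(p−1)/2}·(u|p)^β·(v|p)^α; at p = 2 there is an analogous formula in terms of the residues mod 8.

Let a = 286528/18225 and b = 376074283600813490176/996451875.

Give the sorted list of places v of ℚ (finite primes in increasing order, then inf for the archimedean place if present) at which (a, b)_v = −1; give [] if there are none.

[2, 23, 37, 43]

Mod squares: a ≡ 37, b ≡ 219558. Check v ∈ {∞, 2, 3, 5, 11, 23, 37, 43}.
v=23: a=23^0·(≡7), b=23^1·(≡1) mod 23; (7|23)=-1, (1|23)=+1; (−1)^{0·1·11}·(-1)^1·(+1)^0 = -1.
v=2: v_2(a)=6, v_2(b)=25; units ≡ 5, 3 (mod 8); ε·ε+αω+βω = 0·1+6·1+25·1 ≡ 1  ⇒  (a,b)_2 = -1.
v=37: a=37^1·(≡34), b=37^3·(≡8) mod 37; (34|37)=+1, (8|37)=-1; (−1)^{1·3·18}·(+1)^3·(-1)^1 = -1.
v=43: a=43^0·(≡28), b=43^3·(≡18) mod 43; (28|43)=-1, (18|43)=-1; (−1)^{0·3·21}·(-1)^3·(-1)^0 = -1.
v=∞: 37 > 0 and 219558 > 0  ⇒  (a,b)_∞ = +1.
v=3: a=3^-6·(≡1), b=3^-13·(≡1) mod 3; (1|3)=+1, (1|3)=+1; (−1)^{-6·-13·1}·(+1)^-13·(+1)^-6 = +1.
v=5: a=5^-2·(≡2), b=5^-4·(≡2) mod 5; (2|5)=-1, (2|5)=-1; (−1)^{-2·-4·2}·(-1)^-4·(-1)^-2 = +1.
v=11: a=11^2·(≡4), b=11^2·(≡9) mod 11; (4|11)=+1, (9|11)=+1; (−1)^{2·2·5}·(+1)^2·(+1)^2 = +1.
(37, 219558 / ℚ) ramifies at {2, 23, 37, 43}: a division algebra.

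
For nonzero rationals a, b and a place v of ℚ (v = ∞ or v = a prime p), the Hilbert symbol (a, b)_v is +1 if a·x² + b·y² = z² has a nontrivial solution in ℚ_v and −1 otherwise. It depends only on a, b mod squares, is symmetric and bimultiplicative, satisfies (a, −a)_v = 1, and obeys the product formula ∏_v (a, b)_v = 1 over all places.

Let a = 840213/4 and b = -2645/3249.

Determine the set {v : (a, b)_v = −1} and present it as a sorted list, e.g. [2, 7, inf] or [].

[5, 11]

(a, b) ≡ (10373, -5) mod (ℚ^×)²; places V = {2, 3, 5, 11, 19, 23, 41, ∞}.
(a,b)_41: α=1, u≡29; β=0, v≡2 (mod 41); (29|41)=-1, (2|41)=+1; sign (−1)^0·-1^0·+1^1 = +1.
(a,b)_3: α=4, u≡2; β=-2, v≡1 (mod 3); (2|3)=-1, (1|3)=+1; sign (−1)^0·-1^-2·+1^4 = +1.
(a,b)_11: α=1, u≡8; β=0, v≡7 (mod 11); (8|11)=-1, (7|11)=-1; sign (−1)^0·-1^0·-1^1 = -1.
(a,b)_23: α=1, u≡19; β=2, v≡3 (mod 23); (19|23)=-1, (3|23)=+1; sign (−1)^0·-1^2·+1^1 = +1.
(a,b)_5: α=0, u≡2; β=1, v≡4 (mod 5); (2|5)=-1, (4|5)=+1; sign (−1)^0·-1^1·+1^0 = -1.
(a,b)_∞: sgn(10373)=+, sgn(-5)=−, so +1.
(a,b)_2: α=-2, β=0; u≡5, v≡3 (mod 8); ε(u)ε(v)=0·1, αω(v)=-2·1, βω(u)=0·1; sum ≡ 0  ⇒  +1.
(a,b)_19: α=0, u≡13; β=-2, v≡8 (mod 19); (13|19)=-1, (8|19)=-1; sign (−1)^0·-1^-2·-1^0 = +1.
Ram(10373, -5) = {5, 11}; no ℚ_5-point on the conic.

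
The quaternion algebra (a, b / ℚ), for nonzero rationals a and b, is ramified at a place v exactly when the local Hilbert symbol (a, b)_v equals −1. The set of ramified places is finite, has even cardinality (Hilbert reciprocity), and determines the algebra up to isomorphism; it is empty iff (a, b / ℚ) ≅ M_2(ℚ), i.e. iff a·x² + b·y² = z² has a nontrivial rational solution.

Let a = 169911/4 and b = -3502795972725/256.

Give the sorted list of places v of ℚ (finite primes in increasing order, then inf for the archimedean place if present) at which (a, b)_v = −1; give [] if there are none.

[2, 7, 19, 23]

(a, b) ≡ (18879, -1729775789) mod (ℚ^×)²; places V = {2, 3, 5, 7, 17, 19, 23, 29, 31, 37, ∞}.
(a,b)_17: α=0, u≡16; β=1, v≡5 (mod 17); (16|17)=+1, (5|17)=-1; sign (−1)^0·+1^1·-1^0 = +1.
(a,b)_7: α=1, u≡1; β=1, v≡1 (mod 7); (1|7)=+1, (1|7)=+1; sign (−1)^1·+1^1·+1^1 = -1.
(a,b)_31: α=1, u≡14; β=1, v≡23 (mod 31); (14|31)=+1, (23|31)=-1; sign (−1)^1·+1^1·-1^1 = +1.
(a,b)_19: α=0, u≡8; β=1, v≡1 (mod 19); (8|19)=-1, (1|19)=+1; sign (−1)^0·-1^1·+1^0 = -1.
(a,b)_5: α=0, u≡4; β=2, v≡1 (mod 5); (4|5)=+1, (1|5)=+1; sign (−1)^0·+1^2·+1^0 = +1.
(a,b)_2: α=-2, β=-8; u≡7, v≡3 (mod 8); ε(u)ε(v)=1·1, αω(v)=-2·1, βω(u)=-8·0; sum ≡ 1  ⇒  -1.
(a,b)_3: α=3, u≡2; β=4, v≡1 (mod 3); (2|3)=-1, (1|3)=+1; sign (−1)^0·-1^4·+1^3 = +1.
(a,b)_23: α=0, u≡14; β=1, v≡19 (mod 23); (14|23)=-1, (19|23)=-1; sign (−1)^0·-1^1·-1^0 = -1.
(a,b)_37: α=0, u≡11; β=1, v≡6 (mod 37); (11|37)=+1, (6|37)=-1; sign (−1)^0·+1^1·-1^0 = +1.
(a,b)_∞: sgn(18879)=+, sgn(-1729775789)=−, so +1.
(a,b)_29: α=1, u≡22; β=1, v≡20 (mod 29); (22|29)=+1, (20|29)=+1; sign (−1)^0·+1^1·+1^1 = +1.
Ram(18879, -1729775789) = {2, 7, 19, 23}; no ℚ_2-point on the conic.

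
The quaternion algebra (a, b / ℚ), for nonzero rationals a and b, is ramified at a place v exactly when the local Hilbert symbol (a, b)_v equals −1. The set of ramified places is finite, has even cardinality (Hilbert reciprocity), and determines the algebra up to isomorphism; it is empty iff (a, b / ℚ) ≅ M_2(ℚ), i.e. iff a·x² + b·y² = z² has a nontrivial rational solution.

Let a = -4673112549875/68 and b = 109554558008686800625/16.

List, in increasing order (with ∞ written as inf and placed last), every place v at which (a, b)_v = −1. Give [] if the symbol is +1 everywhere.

Mod squares: a ≡ -2635, b ≡ 151249. Check v ∈ {∞, 2, 5, 7, 11, 17, 31, 41}.
v=5: a=5^3·(≡2), b=5^4·(≡1) mod 5; (2|5)=-1, (1|5)=+1; (−1)^{3·4·2}·(-1)^4·(+1)^3 = +1.
v=31: a=31^1·(≡28), b=31^3·(≡21) mod 31; (28|31)=+1, (21|31)=-1; (−1)^{1·3·15}·(+1)^3·(-1)^1 = +1.
v=∞: -2635 < 0 and 151249 > 0  ⇒  (a,b)_∞ = +1.
v=17: a=17^-1·(≡4), b=17^1·(≡5) mod 17; (4|17)=+1, (5|17)=-1; (−1)^{-1·1·8}·(+1)^1·(-1)^-1 = -1.
v=7: a=7^2·(≡1), b=7^3·(≡5) mod 7; (1|7)=+1, (5|7)=-1; (−1)^{2·3·3}·(+1)^3·(-1)^2 = +1.
v=11: a=11^4·(≡4), b=11^4·(≡6) mod 11; (4|11)=+1, (6|11)=-1; (−1)^{4·4·5}·(+1)^4·(-1)^4 = +1.
v=2: v_2(a)=-2, v_2(b)=-4; units ≡ 5, 1 (mod 8); ε·ε+αω+βω = 0·0+-2·0+-4·1 ≡ 0  ⇒  (a,b)_2 = +1.
v=41: a=41^2·(≡7), b=41^3·(≡9) mod 41; (7|41)=-1, (9|41)=+1; (−1)^{2·3·20}·(-1)^3·(+1)^2 = -1.
Ram(-2635, 151249) = {17, 41}; no ℚ_17-point on the conic.

[17, 41]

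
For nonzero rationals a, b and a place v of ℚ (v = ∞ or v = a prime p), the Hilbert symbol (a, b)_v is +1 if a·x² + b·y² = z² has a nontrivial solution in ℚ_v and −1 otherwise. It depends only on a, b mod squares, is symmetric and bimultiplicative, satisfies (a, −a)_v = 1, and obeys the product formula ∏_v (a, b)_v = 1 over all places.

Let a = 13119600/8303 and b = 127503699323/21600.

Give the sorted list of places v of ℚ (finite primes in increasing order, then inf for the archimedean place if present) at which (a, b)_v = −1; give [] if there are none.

[11, 13, 23, 29]

Mod squares: a ≡ 897, b ≡ 4006002. Check v ∈ {∞, 2, 3, 5, 7, 11, 13, 19, 23, 29}.
v=23: a=23^-1·(≡2), b=23^3·(≡16) mod 23; (2|23)=+1, (16|23)=+1; (−1)^{-1·3·11}·(+1)^3·(+1)^-1 = -1.
v=7: a=7^0·(≡4), b=7^1·(≡1) mod 7; (4|7)=+1, (1|7)=+1; (−1)^{0·1·3}·(+1)^1·(+1)^0 = +1.
v=∞: 897 > 0 and 4006002 > 0  ⇒  (a,b)_∞ = +1.
v=5: a=5^2·(≡3), b=5^-2·(≡2) mod 5; (3|5)=-1, (2|5)=-1; (−1)^{2·-2·2}·(-1)^-2·(-1)^2 = +1.
v=13: a=13^1·(≡4), b=13^1·(≡8) mod 13; (4|13)=+1, (8|13)=-1; (−1)^{1·1·6}·(+1)^1·(-1)^1 = -1.
v=11: a=11^0·(≡6), b=11^1·(≡5) mod 11; (6|11)=-1, (5|11)=+1; (−1)^{0·1·5}·(-1)^1·(+1)^0 = -1.
v=2: v_2(a)=4, v_2(b)=-5; units ≡ 1, 1 (mod 8); ε·ε+αω+βω = 0·0+4·0+-5·0 ≡ 0  ⇒  (a,b)_2 = +1.
v=19: a=19^-2·(≡6), b=19^2·(≡7) mod 19; (6|19)=+1, (7|19)=+1; (−1)^{-2·2·9}·(+1)^2·(+1)^-2 = +1.
v=3: a=3^1·(≡2), b=3^-3·(≡1) mod 3; (2|3)=-1, (1|3)=+1; (−1)^{1·-3·1}·(-1)^-3·(+1)^1 = +1.
v=29: a=29^2·(≡3), b=29^1·(≡14) mod 29; (3|29)=-1, (14|29)=-1; (−1)^{2·1·14}·(-1)^1·(-1)^2 = -1.
Ram(897, 4006002) = {11, 13, 23, 29}; no ℚ_11-point on the conic.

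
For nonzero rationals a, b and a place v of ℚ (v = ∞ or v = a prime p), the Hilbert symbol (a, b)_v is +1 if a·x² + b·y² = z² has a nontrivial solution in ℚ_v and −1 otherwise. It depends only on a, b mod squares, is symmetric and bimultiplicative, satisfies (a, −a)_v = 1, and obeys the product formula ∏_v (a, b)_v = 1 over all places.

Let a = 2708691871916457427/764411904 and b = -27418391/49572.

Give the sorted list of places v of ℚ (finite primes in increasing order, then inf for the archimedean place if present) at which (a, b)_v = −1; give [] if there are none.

[11, 43]

Mod squares: a ≡ 43, b ≡ -56287. Check v ∈ {∞, 2, 3, 7, 11, 13, 17, 43}.
v=7: a=7^8·(≡1), b=7^3·(≡2) mod 7; (1|7)=+1, (2|7)=+1; (−1)^{8·3·3}·(+1)^3·(+1)^8 = +1.
v=3: a=3^-6·(≡1), b=3^-6·(≡2) mod 3; (1|3)=+1, (2|3)=-1; (−1)^{-6·-6·1}·(+1)^-6·(-1)^-6 = +1.
v=2: v_2(a)=-20, v_2(b)=-2; units ≡ 3, 1 (mod 8); ε·ε+αω+βω = 1·0+-20·0+-2·1 ≡ 0  ⇒  (a,b)_2 = +1.
v=43: a=43^3·(≡35), b=43^1·(≡17) mod 43; (35|43)=+1, (17|43)=+1; (−1)^{3·1·21}·(+1)^1·(+1)^3 = -1.
v=17: a=17^2·(≡15), b=17^-1·(≡16) mod 17; (15|17)=+1, (16|17)=+1; (−1)^{2·-1·8}·(+1)^-1·(+1)^2 = +1.
v=13: a=13^2·(≡9), b=13^2·(≡9) mod 13; (9|13)=+1, (9|13)=+1; (−1)^{2·2·6}·(+1)^2·(+1)^2 = +1.
v=11: a=11^2·(≡8), b=11^1·(≡5) mod 11; (8|11)=-1, (5|11)=+1; (−1)^{2·1·5}·(-1)^1·(+1)^2 = -1.
v=∞: 43 > 0 and -56287 < 0  ⇒  (a,b)_∞ = +1.
Ram(43, -56287) = {11, 43}; no ℚ_11-point on the conic.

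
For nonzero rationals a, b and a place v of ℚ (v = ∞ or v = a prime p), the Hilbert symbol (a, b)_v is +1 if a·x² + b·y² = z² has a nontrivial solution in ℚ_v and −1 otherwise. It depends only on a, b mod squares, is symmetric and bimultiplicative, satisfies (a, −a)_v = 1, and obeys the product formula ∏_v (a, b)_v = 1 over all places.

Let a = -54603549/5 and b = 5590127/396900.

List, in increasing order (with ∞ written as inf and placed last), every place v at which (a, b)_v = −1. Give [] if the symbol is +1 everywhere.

Mod squares: a ≡ -250705, b ≡ 23. Check v ∈ {∞, 2, 3, 5, 7, 11, 13, 17, 19, 23, 29}.
v=∞: -250705 < 0 and 23 > 0  ⇒  (a,b)_∞ = +1.
v=17: a=17^0·(≡12), b=17^2·(≡14) mod 17; (12|17)=-1, (14|17)=-1; (−1)^{0·2·8}·(-1)^2·(-1)^0 = +1.
v=23: a=23^0·(≡3), b=23^1·(≡16) mod 23; (3|23)=+1, (16|23)=+1; (−1)^{0·1·11}·(+1)^1·(+1)^0 = +1.
v=7: a=7^1·(≡4), b=7^-2·(≡4) mod 7; (4|7)=+1, (4|7)=+1; (−1)^{1·-2·3}·(+1)^-2·(+1)^1 = +1.
v=5: a=5^-1·(≡1), b=5^-2·(≡2) mod 5; (1|5)=+1, (2|5)=-1; (−1)^{-1·-2·2}·(+1)^-2·(-1)^-1 = -1.
v=11: a=11^2·(≡10), b=11^0·(≡9) mod 11; (10|11)=-1, (9|11)=+1; (−1)^{2·0·5}·(-1)^0·(+1)^2 = +1.
v=29: a=29^1·(≡12), b=29^2·(≡1) mod 29; (12|29)=-1, (1|29)=+1; (−1)^{1·2·14}·(-1)^2·(+1)^1 = +1.
v=2: v_2(a)=0, v_2(b)=-2; units ≡ 7, 7 (mod 8); ε·ε+αω+βω = 1·1+0·0+-2·0 ≡ 1  ⇒  (a,b)_2 = -1.
v=3: a=3^2·(≡2), b=3^-4·(≡2) mod 3; (2|3)=-1, (2|3)=-1; (−1)^{2·-4·1}·(-1)^-4·(-1)^2 = +1.
v=13: a=13^1·(≡8), b=13^0·(≡1) mod 13; (8|13)=-1, (1|13)=+1; (−1)^{1·0·6}·(-1)^0·(+1)^1 = +1.
v=19: a=19^1·(≡10), b=19^0·(≡11) mod 19; (10|19)=-1, (11|19)=+1; (−1)^{1·0·9}·(-1)^0·(+1)^1 = +1.
Ram(-250705, 23) = {2, 5}; no ℚ_2-point on the conic.

[2, 5]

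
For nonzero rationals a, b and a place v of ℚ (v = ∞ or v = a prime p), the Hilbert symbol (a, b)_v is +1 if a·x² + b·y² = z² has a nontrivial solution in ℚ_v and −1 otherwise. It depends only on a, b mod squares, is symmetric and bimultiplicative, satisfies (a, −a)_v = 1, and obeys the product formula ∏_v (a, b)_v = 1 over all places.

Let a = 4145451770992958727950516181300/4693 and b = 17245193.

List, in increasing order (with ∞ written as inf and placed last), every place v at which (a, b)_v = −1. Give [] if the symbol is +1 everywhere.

[3, 31]

Mod squares: a ≡ 22371447335601, b ≡ 17245193. Check v ∈ {∞, 2, 3, 5, 7, 13, 19, 23, 29, 31, 37, 43, 47, 53}.
v=7: a=7^3·(≡1), b=7^1·(≡5) mod 7; (1|7)=+1, (5|7)=-1; (−1)^{3·1·3}·(+1)^1·(-1)^3 = +1.
v=47: a=47^3·(≡43), b=47^1·(≡37) mod 47; (43|47)=-1, (37|47)=+1; (−1)^{3·1·23}·(-1)^1·(+1)^3 = +1.
v=5: a=5^2·(≡4), b=5^0·(≡3) mod 5; (4|5)=+1, (3|5)=-1; (−1)^{2·0·2}·(+1)^0·(-1)^2 = +1.
v=53: a=53^3·(≡45), b=53^1·(≡14) mod 53; (45|53)=-1, (14|53)=-1; (−1)^{3·1·26}·(-1)^1·(-1)^3 = +1.
v=∞: 22371447335601 > 0 and 17245193 > 0  ⇒  (a,b)_∞ = +1.
v=37: a=37^1·(≡2), b=37^0·(≡11) mod 37; (2|37)=-1, (11|37)=+1; (−1)^{1·0·18}·(-1)^0·(+1)^1 = +1.
v=43: a=43^3·(≡38), b=43^1·(≡33) mod 43; (38|43)=+1, (33|43)=-1; (−1)^{3·1·21}·(+1)^1·(-1)^3 = +1.
v=2: v_2(a)=2, v_2(b)=0; units ≡ 1, 1 (mod 8); ε·ε+αω+βω = 0·0+2·0+0·0 ≡ 0  ⇒  (a,b)_2 = +1.
v=3: a=3^5·(≡1), b=3^0·(≡2) mod 3; (1|3)=+1, (2|3)=-1; (−1)^{5·0·1}·(+1)^0·(-1)^5 = -1.
v=29: a=29^1·(≡12), b=29^0·(≡24) mod 29; (12|29)=-1, (24|29)=+1; (−1)^{1·0·14}·(-1)^0·(+1)^1 = +1.
v=23: a=23^3·(≡6), b=23^1·(≡14) mod 23; (6|23)=+1, (14|23)=-1; (−1)^{3·1·11}·(+1)^1·(-1)^3 = +1.
v=19: a=19^-2·(≡11), b=19^0·(≡14) mod 19; (11|19)=+1, (14|19)=-1; (−1)^{-2·0·9}·(+1)^0·(-1)^-2 = +1.
v=13: a=13^-1·(≡9), b=13^0·(≡4) mod 13; (9|13)=+1, (4|13)=+1; (−1)^{-1·0·6}·(+1)^0·(+1)^-1 = +1.
v=31: a=31^1·(≡29), b=31^0·(≡17) mod 31; (29|31)=-1, (17|31)=-1; (−1)^{1·0·15}·(-1)^0·(-1)^1 = -1.
(22371447335601, 17245193 / ℚ) ramifies at {3, 31}: a division algebra.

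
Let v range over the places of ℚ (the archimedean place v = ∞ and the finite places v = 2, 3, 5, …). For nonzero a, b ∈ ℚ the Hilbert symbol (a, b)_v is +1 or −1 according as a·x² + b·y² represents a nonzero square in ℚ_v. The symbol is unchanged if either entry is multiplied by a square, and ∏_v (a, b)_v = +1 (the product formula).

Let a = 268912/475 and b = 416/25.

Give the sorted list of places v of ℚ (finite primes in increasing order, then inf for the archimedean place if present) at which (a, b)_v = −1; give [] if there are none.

Mod squares: a ≡ 133, b ≡ 26. Check v ∈ {∞, 2, 5, 7, 13, 19}.
v=13: a=13^0·(≡1), b=13^1·(≡7) mod 13; (1|13)=+1, (7|13)=-1; (−1)^{0·1·6}·(+1)^1·(-1)^0 = +1.
v=∞: 133 > 0 and 26 > 0  ⇒  (a,b)_∞ = +1.
v=5: a=5^-2·(≡3), b=5^-2·(≡1) mod 5; (3|5)=-1, (1|5)=+1; (−1)^{-2·-2·2}·(-1)^-2·(+1)^-2 = +1.
v=7: a=7^5·(≡5), b=7^0·(≡6) mod 7; (5|7)=-1, (6|7)=-1; (−1)^{5·0·3}·(-1)^0·(-1)^5 = -1.
v=19: a=19^-1·(≡4), b=19^0·(≡6) mod 19; (4|19)=+1, (6|19)=+1; (−1)^{-1·0·9}·(+1)^0·(+1)^-1 = +1.
v=2: v_2(a)=4, v_2(b)=5; units ≡ 5, 5 (mod 8); ε·ε+αω+βω = 0·0+4·1+5·1 ≡ 1  ⇒  (a,b)_2 = -1.
Ram(133, 26) = {2, 7}; no ℚ_2-point on the conic.

[2, 7]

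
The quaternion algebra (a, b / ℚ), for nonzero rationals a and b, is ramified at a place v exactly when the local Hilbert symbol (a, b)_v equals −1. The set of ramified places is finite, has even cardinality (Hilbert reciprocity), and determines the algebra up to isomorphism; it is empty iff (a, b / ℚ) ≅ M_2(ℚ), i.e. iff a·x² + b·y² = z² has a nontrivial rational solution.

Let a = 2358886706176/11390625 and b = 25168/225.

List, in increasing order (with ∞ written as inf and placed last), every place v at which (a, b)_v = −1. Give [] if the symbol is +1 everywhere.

(a, b) ≡ (19, 13) mod (ℚ^×)²; places V = {2, 3, 5, 7, 11, 13, 19, ∞}.
(a,b)_19: α=1, u≡6; β=0, v≡15 (mod 19); (6|19)=+1, (15|19)=-1; sign (−1)^0·+1^0·-1^1 = -1.
(a,b)_∞: sgn(19)=+, sgn(13)=+, so +1.
(a,b)_7: α=2, u≡5; β=0, v≡3 (mod 7); (5|7)=-1, (3|7)=-1; sign (−1)^0·-1^0·-1^2 = +1.
(a,b)_2: α=10, β=4; u≡3, v≡5 (mod 8); ε(u)ε(v)=1·0, αω(v)=10·1, βω(u)=4·1; sum ≡ 0  ⇒  +1.
(a,b)_13: α=2, u≡7; β=1, v≡3 (mod 13); (7|13)=-1, (3|13)=+1; sign (−1)^0·-1^1·+1^2 = -1.
(a,b)_11: α=4, u≡7; β=2, v≡2 (mod 11); (7|11)=-1, (2|11)=-1; sign (−1)^0·-1^2·-1^4 = +1.
(a,b)_5: α=-6, u≡4; β=-2, v≡2 (mod 5); (4|5)=+1, (2|5)=-1; sign (−1)^0·+1^-2·-1^-6 = +1.
(a,b)_3: α=-6, u≡1; β=-2, v≡1 (mod 3); (1|3)=+1, (1|3)=+1; sign (−1)^0·+1^-2·+1^-6 = +1.
Ram(19, 13) = {13, 19}; no ℚ_13-point on the conic.

[13, 19]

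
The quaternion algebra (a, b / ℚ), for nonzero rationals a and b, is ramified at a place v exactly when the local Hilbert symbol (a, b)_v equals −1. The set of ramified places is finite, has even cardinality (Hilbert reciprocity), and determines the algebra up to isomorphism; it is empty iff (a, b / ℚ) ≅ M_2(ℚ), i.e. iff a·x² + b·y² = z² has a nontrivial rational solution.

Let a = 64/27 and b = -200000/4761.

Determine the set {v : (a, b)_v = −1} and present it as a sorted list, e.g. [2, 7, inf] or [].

[2, 5]

Mod squares: a ≡ 3, b ≡ -5. Check v ∈ {∞, 2, 3, 5, 23}.
v=3: a=3^-3·(≡1), b=3^-2·(≡1) mod 3; (1|3)=+1, (1|3)=+1; (−1)^{-3·-2·1}·(+1)^-2·(+1)^-3 = +1.
v=5: a=5^0·(≡2), b=5^5·(≡1) mod 5; (2|5)=-1, (1|5)=+1; (−1)^{0·5·2}·(-1)^5·(+1)^0 = -1.
v=2: v_2(a)=6, v_2(b)=6; units ≡ 3, 3 (mod 8); ε·ε+αω+βω = 1·1+6·1+6·1 ≡ 1  ⇒  (a,b)_2 = -1.
v=∞: 3 > 0 and -5 < 0  ⇒  (a,b)_∞ = +1.
v=23: a=23^0·(≡16), b=23^-2·(≡6) mod 23; (16|23)=+1, (6|23)=+1; (−1)^{0·-2·11}·(+1)^-2·(+1)^0 = +1.
(3, -5 / ℚ) ramifies at {2, 5}: a division algebra.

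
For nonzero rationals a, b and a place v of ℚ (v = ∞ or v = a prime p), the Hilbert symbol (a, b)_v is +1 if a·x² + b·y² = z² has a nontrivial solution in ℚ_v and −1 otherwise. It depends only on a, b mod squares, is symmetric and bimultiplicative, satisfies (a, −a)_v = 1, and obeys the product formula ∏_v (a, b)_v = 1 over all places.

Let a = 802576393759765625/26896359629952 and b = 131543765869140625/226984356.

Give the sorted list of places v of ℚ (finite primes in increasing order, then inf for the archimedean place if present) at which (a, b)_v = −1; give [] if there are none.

[5, 7, 11, 13]

Mod squares: a ≡ 2002, b ≡ 385. Check v ∈ {∞, 2, 3, 5, 7, 11, 13, 17, 31, 41, 53}.
v=13: a=13^3·(≡11), b=13^4·(≡2) mod 13; (11|13)=-1, (2|13)=-1; (−1)^{3·4·6}·(-1)^4·(-1)^3 = -1.
v=31: a=31^-4·(≡1), b=31^-2·(≡11) mod 31; (1|31)=+1, (11|31)=-1; (−1)^{-4·-2·15}·(+1)^-2·(-1)^-4 = +1.
v=3: a=3^-4·(≡1), b=3^-10·(≡1) mod 3; (1|3)=+1, (1|3)=+1; (−1)^{-4·-10·1}·(+1)^-10·(+1)^-4 = +1.
v=5: a=5^10·(≡3), b=5^13·(≡3) mod 5; (3|5)=-1, (3|5)=-1; (−1)^{10·13·2}·(-1)^13·(-1)^10 = -1.
v=41: a=41^2·(≡24), b=41^0·(≡37) mod 41; (24|41)=-1, (37|41)=+1; (−1)^{2·0·20}·(-1)^0·(+1)^2 = +1.
v=17: a=17^2·(≡1), b=17^0·(≡3) mod 17; (1|17)=+1, (3|17)=-1; (−1)^{2·0·8}·(+1)^0·(-1)^2 = +1.
v=11: a=11^1·(≡6), b=11^1·(≡8) mod 11; (6|11)=-1, (8|11)=-1; (−1)^{1·1·5}·(-1)^1·(-1)^1 = -1.
v=7: a=7^1·(≡5), b=7^3·(≡5) mod 7; (5|7)=-1, (5|7)=-1; (−1)^{1·3·3}·(-1)^3·(-1)^1 = -1.
v=∞: 2002 > 0 and 385 > 0  ⇒  (a,b)_∞ = +1.
v=53: a=53^-2·(≡20), b=53^0·(≡20) mod 53; (20|53)=-1, (20|53)=-1; (−1)^{-2·0·26}·(-1)^0·(-1)^-2 = +1.
v=2: v_2(a)=-7, v_2(b)=-2; units ≡ 1, 1 (mod 8); ε·ε+αω+βω = 0·0+-7·0+-2·0 ≡ 0  ⇒  (a,b)_2 = +1.
|Ram(2002, 385)| = 4, even; anisotropic at {5, 7, 11, 13}.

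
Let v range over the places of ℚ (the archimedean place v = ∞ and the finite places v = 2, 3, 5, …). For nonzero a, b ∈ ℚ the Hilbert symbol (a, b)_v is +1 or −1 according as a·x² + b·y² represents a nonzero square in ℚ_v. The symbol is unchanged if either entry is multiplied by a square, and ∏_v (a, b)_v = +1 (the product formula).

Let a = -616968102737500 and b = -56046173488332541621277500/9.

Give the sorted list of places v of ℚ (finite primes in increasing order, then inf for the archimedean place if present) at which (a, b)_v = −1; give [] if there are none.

(a, b) ≡ (-97495, -1591) mod (ℚ^×)²; places V = {2, 3, 5, 11, 17, 31, 37, 43, ∞}.
(a,b)_43: α=2, u≡29; β=3, v≡10 (mod 43); (29|43)=-1, (10|43)=+1; sign (−1)^0·-1^3·+1^2 = -1.
(a,b)_37: α=3, u≡20; β=5, v≡32 (mod 37); (20|37)=-1, (32|37)=-1; sign (−1)^0·-1^5·-1^3 = +1.
(a,b)_∞: sgn(-97495)=−, sgn(-1591)=−, so -1.
(a,b)_2: α=2, β=2; u≡1, v≡1 (mod 8); ε(u)ε(v)=0·0, αω(v)=2·0, βω(u)=2·0; sum ≡ 0  ⇒  +1.
(a,b)_11: α=0, u≡3; β=4, v≡4 (mod 11); (3|11)=+1, (4|11)=+1; sign (−1)^0·+1^4·+1^0 = +1.
(a,b)_5: α=5, u≡4; β=4, v≡4 (mod 5); (4|5)=+1, (4|5)=+1; sign (−1)^0·+1^4·+1^5 = +1.
(a,b)_31: α=1, u≡24; β=2, v≡29 (mod 31); (24|31)=-1, (29|31)=-1; sign (−1)^0·-1^2·-1^1 = -1.
(a,b)_17: α=1, u≡12; β=2, v≡6 (mod 17); (12|17)=-1, (6|17)=-1; sign (−1)^0·-1^2·-1^1 = -1.
(a,b)_3: α=0, u≡2; β=-2, v≡2 (mod 3); (2|3)=-1, (2|3)=-1; sign (−1)^0·-1^-2·-1^0 = +1.
|Ram(-97495, -1591)| = 4, even; anisotropic at {17, 31, 43, ∞}.

[17, 31, 43, inf]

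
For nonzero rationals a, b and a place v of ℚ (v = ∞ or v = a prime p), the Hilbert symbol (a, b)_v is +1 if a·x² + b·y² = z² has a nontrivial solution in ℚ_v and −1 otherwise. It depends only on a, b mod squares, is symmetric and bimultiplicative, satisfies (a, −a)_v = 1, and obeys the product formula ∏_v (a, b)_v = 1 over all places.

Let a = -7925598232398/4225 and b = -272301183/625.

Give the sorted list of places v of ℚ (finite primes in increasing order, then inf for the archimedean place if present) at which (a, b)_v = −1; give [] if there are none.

[3, inf]

(a, b) ≡ (-462, -7) mod (ℚ^×)²; places V = {2, 3, 5, 7, 11, 13, ∞}.
(a,b)_∞: sgn(-462)=−, sgn(-7)=−, so -1.
(a,b)_13: α=-2, u≡2; β=0, v≡2 (mod 13); (2|13)=-1, (2|13)=-1; sign (−1)^0·-1^0·-1^-2 = +1.
(a,b)_2: α=1, β=0; u≡1, v≡1 (mod 8); ε(u)ε(v)=0·0, αω(v)=1·0, βω(u)=0·0; sum ≡ 0  ⇒  +1.
(a,b)_11: α=3, u≡6; β=2, v≡5 (mod 11); (6|11)=-1, (5|11)=+1; sign (−1)^0·-1^2·+1^3 = +1.
(a,b)_5: α=-2, u≡3; β=-4, v≡2 (mod 5); (3|5)=-1, (2|5)=-1; sign (−1)^0·-1^-4·-1^-2 = +1.
(a,b)_3: α=11, u≡2; β=8, v≡2 (mod 3); (2|3)=-1, (2|3)=-1; sign (−1)^0·-1^8·-1^11 = -1.
(a,b)_7: α=5, u≡1; β=3, v≡5 (mod 7); (1|7)=+1, (5|7)=-1; sign (−1)^1·+1^3·-1^5 = +1.
|Ram(-462, -7)| = 2, even; anisotropic at {3, ∞}.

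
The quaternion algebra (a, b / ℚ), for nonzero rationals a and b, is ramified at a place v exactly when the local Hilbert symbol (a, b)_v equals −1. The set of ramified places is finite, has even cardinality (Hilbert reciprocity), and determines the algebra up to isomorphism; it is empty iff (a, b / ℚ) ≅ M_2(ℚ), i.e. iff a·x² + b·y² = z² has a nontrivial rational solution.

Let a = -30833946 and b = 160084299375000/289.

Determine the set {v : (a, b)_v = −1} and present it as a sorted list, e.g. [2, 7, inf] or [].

[2, 11]

(a, b) ≡ (-26, 2310) mod (ℚ^×)²; places V = {2, 3, 5, 7, 11, 13, 17, ∞}.
(a,b)_5: α=0, u≡4; β=7, v≡3 (mod 5); (4|5)=+1, (3|5)=-1; sign (−1)^0·+1^7·-1^0 = +1.
(a,b)_2: α=1, β=3; u≡3, v≡3 (mod 8); ε(u)ε(v)=1·1, αω(v)=1·1, βω(u)=3·1; sum ≡ 1  ⇒  -1.
(a,b)_∞: sgn(-26)=−, sgn(2310)=+, so +1.
(a,b)_13: α=1, u≡8; β=2, v≡9 (mod 13); (8|13)=-1, (9|13)=+1; sign (−1)^0·-1^2·+1^1 = +1.
(a,b)_3: α=4, u≡1; β=9, v≡2 (mod 3); (1|3)=+1, (2|3)=-1; sign (−1)^0·+1^9·-1^4 = +1.
(a,b)_7: α=0, u≡4; β=1, v≡4 (mod 7); (4|7)=+1, (4|7)=+1; sign (−1)^0·+1^1·+1^0 = +1.
(a,b)_11: α=4, u≡6; β=1, v≡5 (mod 11); (6|11)=-1, (5|11)=+1; sign (−1)^0·-1^1·+1^4 = -1.
(a,b)_17: α=0, u≡8; β=-2, v≡1 (mod 17); (8|17)=+1, (1|17)=+1; sign (−1)^0·+1^-2·+1^0 = +1.
(-26, 2310 / ℚ) ramifies at {2, 11}: a division algebra.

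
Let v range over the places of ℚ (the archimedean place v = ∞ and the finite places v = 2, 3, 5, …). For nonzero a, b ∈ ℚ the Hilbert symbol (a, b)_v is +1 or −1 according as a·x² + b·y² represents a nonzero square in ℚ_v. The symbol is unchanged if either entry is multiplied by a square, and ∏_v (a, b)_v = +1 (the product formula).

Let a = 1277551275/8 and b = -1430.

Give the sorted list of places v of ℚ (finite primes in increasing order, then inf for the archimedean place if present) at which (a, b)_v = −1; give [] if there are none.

[5, 13]

(a, b) ≡ (102, -1430) mod (ℚ^×)²; places V = {2, 3, 5, 7, 11, 13, 17, ∞}.
(a,b)_17: α=1, u≡12; β=0, v≡15 (mod 17); (12|17)=-1, (15|17)=+1; sign (−1)^0·-1^0·+1^1 = +1.
(a,b)_5: α=2, u≡2; β=1, v≡4 (mod 5); (2|5)=-1, (4|5)=+1; sign (−1)^0·-1^1·+1^2 = -1.
(a,b)_11: α=2, u≡3; β=1, v≡2 (mod 11); (3|11)=+1, (2|11)=-1; sign (−1)^0·+1^1·-1^2 = +1.
(a,b)_∞: sgn(102)=+, sgn(-1430)=−, so +1.
(a,b)_13: α=2, u≡5; β=1, v≡7 (mod 13); (5|13)=-1, (7|13)=-1; sign (−1)^0·-1^1·-1^2 = -1.
(a,b)_7: α=2, u≡2; β=0, v≡5 (mod 7); (2|7)=+1, (5|7)=-1; sign (−1)^0·+1^0·-1^2 = +1.
(a,b)_3: α=1, u≡1; β=0, v≡1 (mod 3); (1|3)=+1, (1|3)=+1; sign (−1)^0·+1^0·+1^1 = +1.
(a,b)_2: α=-3, β=1; u≡3, v≡5 (mod 8); ε(u)ε(v)=1·0, αω(v)=-3·1, βω(u)=1·1; sum ≡ 0  ⇒  +1.
|Ram(102, -1430)| = 2, even; anisotropic at {5, 13}.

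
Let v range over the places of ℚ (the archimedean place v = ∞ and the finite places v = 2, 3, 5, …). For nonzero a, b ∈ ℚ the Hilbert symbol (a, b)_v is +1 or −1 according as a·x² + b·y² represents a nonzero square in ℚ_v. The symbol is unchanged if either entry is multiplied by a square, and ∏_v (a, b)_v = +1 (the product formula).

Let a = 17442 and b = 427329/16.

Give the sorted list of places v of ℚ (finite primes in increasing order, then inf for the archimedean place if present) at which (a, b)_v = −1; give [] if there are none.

Mod squares: a ≡ 1938, b ≡ 969. Check v ∈ {∞, 2, 3, 7, 17, 19}.
v=3: a=3^3·(≡1), b=3^3·(≡2) mod 3; (1|3)=+1, (2|3)=-1; (−1)^{3·3·1}·(+1)^3·(-1)^3 = +1.
v=19: a=19^1·(≡6), b=19^1·(≡8) mod 19; (6|19)=+1, (8|19)=-1; (−1)^{1·1·9}·(+1)^1·(-1)^1 = +1.
v=17: a=17^1·(≡6), b=17^1·(≡6) mod 17; (6|17)=-1, (6|17)=-1; (−1)^{1·1·8}·(-1)^1·(-1)^1 = +1.
v=2: v_2(a)=1, v_2(b)=-4; units ≡ 1, 1 (mod 8); ε·ε+αω+βω = 0·0+1·0+-4·0 ≡ 0  ⇒  (a,b)_2 = +1.
v=∞: 1938 > 0 and 969 > 0  ⇒  (a,b)_∞ = +1.
v=7: a=7^0·(≡5), b=7^2·(≡3) mod 7; (5|7)=-1, (3|7)=-1; (−1)^{0·2·3}·(-1)^2·(-1)^0 = +1.
Ram(a, b) = ∅: the form 1938·x² + 969·y² − z² is isotropic over every ℚ_v, so by Hasse–Minkowski it is isotropic over ℚ.

[]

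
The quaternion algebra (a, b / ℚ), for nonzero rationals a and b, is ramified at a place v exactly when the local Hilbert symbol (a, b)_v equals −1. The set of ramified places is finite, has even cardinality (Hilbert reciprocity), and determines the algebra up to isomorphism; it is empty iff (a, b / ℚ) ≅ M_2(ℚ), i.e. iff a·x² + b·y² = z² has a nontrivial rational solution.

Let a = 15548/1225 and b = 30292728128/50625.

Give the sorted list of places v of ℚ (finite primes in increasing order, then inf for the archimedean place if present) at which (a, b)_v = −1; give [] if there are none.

[17, 23]

Mod squares: a ≡ 23, b ≡ 2800733. Check v ∈ {∞, 2, 3, 5, 7, 13, 17, 19, 23, 29}.
v=13: a=13^2·(≡9), b=13^3·(≡7) mod 13; (9|13)=+1, (7|13)=-1; (−1)^{2·3·6}·(+1)^3·(-1)^2 = +1.
v=∞: 23 > 0 and 2800733 > 0  ⇒  (a,b)_∞ = +1.
v=2: v_2(a)=2, v_2(b)=6; units ≡ 7, 5 (mod 8); ε·ε+αω+βω = 1·0+2·1+6·0 ≡ 0  ⇒  (a,b)_2 = +1.
v=7: a=7^-2·(≡2), b=7^0·(≡5) mod 7; (2|7)=+1, (5|7)=-1; (−1)^{-2·0·3}·(+1)^0·(-1)^-2 = +1.
v=3: a=3^0·(≡2), b=3^-4·(≡2) mod 3; (2|3)=-1, (2|3)=-1; (−1)^{0·-4·1}·(-1)^-4·(-1)^0 = +1.
v=23: a=23^1·(≡13), b=23^1·(≡4) mod 23; (13|23)=+1, (4|23)=+1; (−1)^{1·1·11}·(+1)^1·(+1)^1 = -1.
v=17: a=17^0·(≡10), b=17^1·(≡9) mod 17; (10|17)=-1, (9|17)=+1; (−1)^{0·1·8}·(-1)^1·(+1)^0 = -1.
v=5: a=5^-2·(≡2), b=5^-4·(≡3) mod 5; (2|5)=-1, (3|5)=-1; (−1)^{-2·-4·2}·(-1)^-4·(-1)^-2 = +1.
v=29: a=29^0·(≡13), b=29^1·(≡4) mod 29; (13|29)=+1, (4|29)=+1; (−1)^{0·1·14}·(+1)^1·(+1)^0 = +1.
v=19: a=19^0·(≡7), b=19^1·(≡7) mod 19; (7|19)=+1, (7|19)=+1; (−1)^{0·1·9}·(+1)^1·(+1)^0 = +1.
(23, 2800733 / ℚ) ramifies at {17, 23}: a division algebra.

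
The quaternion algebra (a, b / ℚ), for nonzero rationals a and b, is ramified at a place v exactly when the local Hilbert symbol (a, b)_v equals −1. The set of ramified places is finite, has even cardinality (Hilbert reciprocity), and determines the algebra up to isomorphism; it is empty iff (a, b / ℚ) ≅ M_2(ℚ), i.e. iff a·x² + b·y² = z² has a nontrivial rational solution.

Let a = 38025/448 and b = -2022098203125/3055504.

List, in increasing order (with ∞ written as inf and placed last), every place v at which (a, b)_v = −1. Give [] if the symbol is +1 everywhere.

[2, 5, 7, 11, 13, 17]

(a, b) ≡ (7, -85085) mod (ℚ^×)²; places V = {2, 3, 5, 7, 11, 13, 17, 19, 23, ∞}.
(a,b)_13: α=2, u≡5; β=3, v≡8 (mod 13); (5|13)=-1, (8|13)=-1; sign (−1)^0·-1^3·-1^2 = -1.
(a,b)_2: α=-6, β=-4; u≡7, v≡3 (mod 8); ε(u)ε(v)=1·1, αω(v)=-6·1, βω(u)=-4·0; sum ≡ 1  ⇒  -1.
(a,b)_19: α=0, u≡4; β=-2, v≡4 (mod 19); (4|19)=+1, (4|19)=+1; sign (−1)^0·+1^-2·+1^0 = +1.
(a,b)_23: α=0, u≡11; β=-2, v≡5 (mod 23); (11|23)=-1, (5|23)=-1; sign (−1)^0·-1^-2·-1^0 = +1.
(a,b)_17: α=0, u≡5; β=1, v≡14 (mod 17); (5|17)=-1, (14|17)=-1; sign (−1)^0·-1^1·-1^0 = -1.
(a,b)_5: α=2, u≡2; β=7, v≡2 (mod 5); (2|5)=-1, (2|5)=-1; sign (−1)^0·-1^7·-1^2 = -1.
(a,b)_∞: sgn(7)=+, sgn(-85085)=−, so +1.
(a,b)_7: α=-1, u≡1; β=1, v≡2 (mod 7); (1|7)=+1, (2|7)=+1; sign (−1)^1·+1^1·+1^-1 = -1.
(a,b)_11: α=0, u≡8; β=1, v≡3 (mod 11); (8|11)=-1, (3|11)=+1; sign (−1)^0·-1^1·+1^0 = -1.
(a,b)_3: α=2, u≡1; β=2, v≡1 (mod 3); (1|3)=+1, (1|3)=+1; sign (−1)^0·+1^2·+1^2 = +1.
(7, -85085 / ℚ) ramifies at {2, 5, 7, 11, 13, 17}: a division algebra.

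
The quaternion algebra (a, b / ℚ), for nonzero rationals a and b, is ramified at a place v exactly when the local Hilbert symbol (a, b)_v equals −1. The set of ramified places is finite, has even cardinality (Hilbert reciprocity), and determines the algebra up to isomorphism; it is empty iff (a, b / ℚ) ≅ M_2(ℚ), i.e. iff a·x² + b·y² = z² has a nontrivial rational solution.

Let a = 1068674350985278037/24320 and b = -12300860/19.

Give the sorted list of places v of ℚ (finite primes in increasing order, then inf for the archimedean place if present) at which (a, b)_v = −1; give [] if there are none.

[2, 7, 17, 19]

Mod squares: a ≡ 7315, b ≡ -482885. Check v ∈ {∞, 2, 5, 7, 11, 13, 17, 19, 23, 43}.
v=17: a=17^2·(≡10), b=17^1·(≡4) mod 17; (10|17)=-1, (4|17)=+1; (−1)^{2·1·8}·(-1)^1·(+1)^2 = -1.
v=23: a=23^2·(≡9), b=23^1·(≡6) mod 23; (9|23)=+1, (6|23)=+1; (−1)^{2·1·11}·(+1)^1·(+1)^2 = +1.
v=5: a=5^-1·(≡3), b=5^1·(≡2) mod 5; (3|5)=-1, (2|5)=-1; (−1)^{-1·1·2}·(-1)^1·(-1)^-1 = +1.
v=11: a=11^3·(≡1), b=11^2·(≡3) mod 11; (1|11)=+1, (3|11)=+1; (−1)^{3·2·5}·(+1)^2·(+1)^3 = +1.
v=7: a=7^5·(≡4), b=7^0·(≡6) mod 7; (4|7)=+1, (6|7)=-1; (−1)^{5·0·3}·(+1)^0·(-1)^5 = -1.
v=∞: 7315 > 0 and -482885 < 0  ⇒  (a,b)_∞ = +1.
v=2: v_2(a)=-8, v_2(b)=2; units ≡ 3, 3 (mod 8); ε·ε+αω+βω = 1·1+-8·1+2·1 ≡ 1  ⇒  (a,b)_2 = -1.
v=13: a=13^2·(≡10), b=13^1·(≡4) mod 13; (10|13)=+1, (4|13)=+1; (−1)^{2·1·6}·(+1)^1·(+1)^2 = +1.
v=19: a=19^-1·(≡1), b=19^-1·(≡6) mod 19; (1|19)=+1, (6|19)=+1; (−1)^{-1·-1·9}·(+1)^-1·(+1)^-1 = -1.
v=43: a=43^2·(≡32), b=43^0·(≡26) mod 43; (32|43)=-1, (26|43)=-1; (−1)^{2·0·21}·(-1)^0·(-1)^2 = +1.
|Ram(7315, -482885)| = 4, even; anisotropic at {2, 7, 17, 19}.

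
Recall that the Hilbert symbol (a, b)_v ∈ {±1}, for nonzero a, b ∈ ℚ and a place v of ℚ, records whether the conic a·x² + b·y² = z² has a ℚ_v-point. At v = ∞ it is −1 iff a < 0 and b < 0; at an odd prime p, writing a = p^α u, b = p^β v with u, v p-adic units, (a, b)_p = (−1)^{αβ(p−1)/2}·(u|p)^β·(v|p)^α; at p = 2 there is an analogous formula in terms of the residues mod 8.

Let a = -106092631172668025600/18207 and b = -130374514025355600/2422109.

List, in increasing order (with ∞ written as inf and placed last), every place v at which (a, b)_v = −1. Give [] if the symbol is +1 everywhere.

(a, b) ≡ (-77, -962481) mod (ℚ^×)²; places V = {2, 3, 5, 7, 11, 13, 17, 23, 29, 37, ∞}.
(a,b)_23: α=2, u≡20; β=1, v≡3 (mod 23); (20|23)=-1, (3|23)=+1; sign (−1)^0·-1^1·+1^2 = -1.
(a,b)_5: α=2, u≡3; β=2, v≡4 (mod 5); (3|5)=-1, (4|5)=+1; sign (−1)^0·-1^2·+1^2 = +1.
(a,b)_37: α=2, u≡4; β=1, v≡29 (mod 37); (4|37)=+1, (29|37)=-1; sign (−1)^0·+1^1·-1^2 = +1.
(a,b)_13: α=2, u≡4; β=3, v≡11 (mod 13); (4|13)=+1, (11|13)=-1; sign (−1)^0·+1^3·-1^2 = +1.
(a,b)_7: α=-1, u≡5; β=2, v≡6 (mod 7); (5|7)=-1, (6|7)=-1; sign (−1)^0·-1^2·-1^-1 = -1.
(a,b)_17: α=-2, u≡8; β=-4, v≡1 (mod 17); (8|17)=+1, (1|17)=+1; sign (−1)^0·+1^-4·+1^-2 = +1.
(a,b)_2: α=8, β=4; u≡3, v≡7 (mod 8); ε(u)ε(v)=1·1, αω(v)=8·0, βω(u)=4·1; sum ≡ 1  ⇒  -1.
(a,b)_29: α=2, u≡14; β=-1, v≡24 (mod 29); (14|29)=-1, (24|29)=+1; sign (−1)^0·-1^-1·+1^2 = -1.
(a,b)_3: α=-2, u≡1; β=5, v≡2 (mod 3); (1|3)=+1, (2|3)=-1; sign (−1)^0·+1^5·-1^-2 = +1.
(a,b)_11: α=5, u≡1; β=4, v≡8 (mod 11); (1|11)=+1, (8|11)=-1; sign (−1)^0·+1^4·-1^5 = -1.
(a,b)_∞: sgn(-77)=−, sgn(-962481)=−, so -1.
|Ram(-77, -962481)| = 6, even; anisotropic at {2, 7, 11, 23, 29, ∞}.

[2, 7, 11, 23, 29, inf]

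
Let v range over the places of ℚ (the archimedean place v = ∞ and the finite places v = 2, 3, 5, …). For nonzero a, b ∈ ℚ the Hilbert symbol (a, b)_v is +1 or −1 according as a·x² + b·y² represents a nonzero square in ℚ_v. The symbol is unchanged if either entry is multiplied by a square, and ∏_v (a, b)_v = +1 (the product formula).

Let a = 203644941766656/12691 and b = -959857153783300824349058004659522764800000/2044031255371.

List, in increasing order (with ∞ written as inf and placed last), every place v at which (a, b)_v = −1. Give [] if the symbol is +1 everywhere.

(a, b) ≡ (250971, -1254855) mod (ℚ^×)²; places V = {2, 3, 5, 7, 11, 13, 17, 19, 29, 37, ∞}.
(a,b)_11: α=0, u≡2; β=2, v≡9 (mod 11); (2|11)=-1, (9|11)=+1; sign (−1)^0·-1^2·+1^0 = +1.
(a,b)_19: α=3, u≡5; β=7, v≡10 (mod 19); (5|19)=+1, (10|19)=-1; sign (−1)^1·+1^7·-1^3 = +1.
(a,b)_2: α=12, β=26; u≡3, v≡1 (mod 8); ε(u)ε(v)=1·0, αω(v)=12·0, βω(u)=26·1; sum ≡ 0  ⇒  +1.
(a,b)_17: α=1, u≡10; β=3, v≡2 (mod 17); (10|17)=-1, (2|17)=+1; sign (−1)^0·-1^3·+1^1 = -1.
(a,b)_3: α=1, u≡2; β=1, v≡2 (mod 3); (2|3)=-1, (2|3)=-1; sign (−1)^1·-1^1·-1^1 = -1.
(a,b)_37: α=-1, u≡25; β=-3, v≡35 (mod 37); (25|37)=+1, (35|37)=-1; sign (−1)^0·+1^-3·-1^-1 = -1.
(a,b)_∞: sgn(250971)=+, sgn(-1254855)=−, so +1.
(a,b)_5: α=0, u≡1; β=5, v≡4 (mod 5); (1|5)=+1, (4|5)=+1; sign (−1)^0·+1^5·+1^0 = +1.
(a,b)_13: α=2, u≡2; β=6, v≡3 (mod 13); (2|13)=-1, (3|13)=+1; sign (−1)^0·-1^6·+1^2 = +1.
(a,b)_29: α=2, u≡6; β=6, v≡28 (mod 29); (6|29)=+1, (28|29)=+1; sign (−1)^0·+1^6·+1^2 = +1.
(a,b)_7: α=-3, u≡6; β=-9, v≡3 (mod 7); (6|7)=-1, (3|7)=-1; sign (−1)^1·-1^-9·-1^-3 = -1.
|Ram(250971, -1254855)| = 4, even; anisotropic at {3, 7, 17, 37}.

[3, 7, 17, 37]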